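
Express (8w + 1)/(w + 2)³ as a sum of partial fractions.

(8w + 1) = P(w + 2)² + Q(w + 2) + R. At w = -2: R = 8·(-2) + 1 = -15. Coefficients: P = 0, Q = 8
Result: 8/(w + 2)² - 15/(w + 2)³


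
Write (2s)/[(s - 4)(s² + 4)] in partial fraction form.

At s=4: α = (2·4 + 0)/(4² + 4) = 2/5. β = -α = -2/5, γ = 2 - 4·α = 2/5
Result: (2/5)/(s - 4) - ((2/5)s - 2/5)/(s² + 4)


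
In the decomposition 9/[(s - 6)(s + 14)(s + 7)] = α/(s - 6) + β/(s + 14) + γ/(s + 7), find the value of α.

Cover-up at s = 6: α = 9/[(6 + 14)(6 + 7)] = 9/[(20)(13)] = 9/260


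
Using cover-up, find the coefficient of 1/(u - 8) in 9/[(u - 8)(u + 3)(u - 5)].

Cover (u - 8), set u=8: 9/[(8 + 3)(8 - 5)] = 3/11


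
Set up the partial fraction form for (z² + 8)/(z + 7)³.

Repeated linear factor (power 3): α/(z + 7) + β/(z + 7)² + γ/(z + 7)³


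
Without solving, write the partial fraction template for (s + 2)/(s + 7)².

Repeated linear factor: P/(s + 7) + Q/(s + 7)²


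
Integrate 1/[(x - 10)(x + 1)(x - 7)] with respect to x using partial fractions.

Cover-up: P = 1/33, Q = 1/88, R = -1/24. Decomposition: (1/33)/(x - 10) + (1/88)/(x + 1) - (1/24)/(x - 7). Integrate each term: (1/33) ln|(x - 10)| + (1/88) ln|(x + 1)| - (1/24) ln|(x - 7)| + C


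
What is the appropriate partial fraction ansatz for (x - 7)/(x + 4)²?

Repeated linear factor: A/(x + 4) + B/(x + 4)²


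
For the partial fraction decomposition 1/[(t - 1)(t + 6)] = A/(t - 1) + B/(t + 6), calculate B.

Cover-up at t = -6: B = 1/(-6 - 1) = -1/7


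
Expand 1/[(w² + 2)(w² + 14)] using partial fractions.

Coefficient matching gives P = R = 0, Q = 1/(14-2) = 1/12, S = -Q = -1/12
Result: (1/12)/(w² + 2) - (1/12)/(w² + 14)


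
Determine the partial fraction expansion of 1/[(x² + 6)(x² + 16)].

Coefficient matching gives P = R = 0, Q = 1/(16-6) = 1/10, S = -Q = -1/10
Result: (1/10)/(x² + 6) - (1/10)/(x² + 16)


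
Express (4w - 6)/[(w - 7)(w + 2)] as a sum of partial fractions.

At w=7: P = (4·7 - 6)/(7 + 2) = 22/9. At w=-2: Q = (4·(-2) - 6)/(-2 - 7) = 14/9
Result: (22/9)/(w - 7) + (14/9)/(w + 2)


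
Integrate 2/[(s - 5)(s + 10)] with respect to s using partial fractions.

Decompose: 2/[(s - 5)(s + 10)] = (2/15)/(s - 5) - (2/15)/(s + 10). Integrate each term: (2/15) ln|(s - 5)| - (2/15) ln|(s + 10)| + C


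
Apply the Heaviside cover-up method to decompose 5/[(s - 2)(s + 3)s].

Cover (s - 2), s=2: A = 5/[(2 + 3)(2 - 0)] = 1/2. Cover (s + 3), s=-3: B = 5/[(-3 - 2)(-3 - 0)] = 1/3. Cover s, s=0: C = 5/[(0 - 2)(0 + 3)] = -5/6.
Result: (1/2)/(s - 2) + (1/3)/(s + 3) - (5/6)/s


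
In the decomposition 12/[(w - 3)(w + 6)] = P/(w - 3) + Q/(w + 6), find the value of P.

Cover-up at w = 3: P = 12/(3 + 6) = 12/9 = 4/3


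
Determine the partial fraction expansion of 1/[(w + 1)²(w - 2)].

Cover-up at w=2: γ = 1/(2 + 1)² = 1/9. Cover-up at w=-1: β = 1/(-1 - 2) = -1/3. Comparing w² coeff: α = -γ = -1/9
Result: (-1/9)/(w + 1) - (1/3)/(w + 1)² + (1/9)/(w - 2)


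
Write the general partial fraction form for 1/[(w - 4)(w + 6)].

Distinct linear factors: α/(w - 4) + β/(w + 6)


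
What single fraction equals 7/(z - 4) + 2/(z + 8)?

Common denominator (z - 4)(z + 8). Numerator: 7(z + 8) + 2(z - 4) = (7z + 56) + (2z - 8) = 9z + 48
Result: (9z + 48)/[(z - 4)(z + 8)]


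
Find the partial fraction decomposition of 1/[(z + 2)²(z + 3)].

Cover-up at z=-3: γ = 1/(-3 + 2)² = 1. Cover-up at z=-2: β = 1/(-2 + 3) = 1. Comparing z² coeff: α = -γ = -1
Result: -1/(z + 2) + 1/(z + 2)² + 1/(z + 3)


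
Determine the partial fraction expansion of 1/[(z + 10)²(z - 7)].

Cover-up at z=7: γ = 1/(7 + 10)² = 1/289. Cover-up at z=-10: β = 1/(-10 - 7) = -1/17. Comparing z² coeff: α = -γ = -1/289
Result: (-1/289)/(z + 10) - (1/17)/(z + 10)² + (1/289)/(z - 7)


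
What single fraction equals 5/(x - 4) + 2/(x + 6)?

Common denominator (x - 4)(x + 6). Numerator: 5(x + 6) + 2(x - 4) = (5x + 30) + (2x - 8) = 7x + 22
Result: (7x + 22)/[(x - 4)(x + 6)]


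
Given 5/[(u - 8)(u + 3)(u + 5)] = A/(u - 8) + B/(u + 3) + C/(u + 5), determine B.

Cover-up at u = -3: B = 5/[(-3 - 8)(-3 + 5)] = 5/[(-11)(2)] = -5/22


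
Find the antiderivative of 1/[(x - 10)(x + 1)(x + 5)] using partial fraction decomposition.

Cover-up: P = 1/165, Q = -1/44, R = 1/60. Decomposition: (1/165)/(x - 10) - (1/44)/(x + 1) + (1/60)/(x + 5). Integrate each term: (1/165) ln|(x - 10)| - (1/44) ln|(x + 1)| + (1/60) ln|(x + 5)| + C


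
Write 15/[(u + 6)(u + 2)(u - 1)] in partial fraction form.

Using cover-up method: A = 15/28, B = -5/4, C = 5/7
Result: (15/28)/(u + 6) - (5/4)/(u + 2) + (5/7)/(u - 1)


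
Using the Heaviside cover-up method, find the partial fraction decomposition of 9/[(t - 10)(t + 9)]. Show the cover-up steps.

Cover (t - 10): set t=10, get P = 9/(10 + 9) = 9/19. Cover (t + 9): set t=-9, get Q = 9/(-9 - 10) = -9/19.
Result: (9/19)/(t - 10) - (9/19)/(t + 9)


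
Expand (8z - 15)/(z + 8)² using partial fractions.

(8z - 15) = P(z + 8) + Q. At z = -8: Q = 8·(-8) - 15 = -79. Coeff of z: P = 8
Result: 8/(z + 8) - 79/(z + 8)²


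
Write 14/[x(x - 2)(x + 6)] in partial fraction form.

Using cover-up method: P = -7/6, Q = 7/8, R = 7/24
Result: (-7/6)/x + (7/8)/(x - 2) + (7/24)/(x + 6)


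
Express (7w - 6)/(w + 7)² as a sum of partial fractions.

(7w - 6) = A(w + 7) + B. At w = -7: B = 7·(-7) - 6 = -55. Coeff of w: A = 7
Result: 7/(w + 7) - 55/(w + 7)²


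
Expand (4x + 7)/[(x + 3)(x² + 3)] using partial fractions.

At x=-3: A = (4·(-3) + 7)/((-3)² + 3) = -5/12. B = -A = 5/12, C = 4 - (-3)·A = 11/4
Result: (-5/12)/(x + 3) + ((5/12)x + 11/4)/(x² + 3)


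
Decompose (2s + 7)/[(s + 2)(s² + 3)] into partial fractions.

At s=-2: α = (2·(-2) + 7)/((-2)² + 3) = 3/7. β = -α = -3/7, γ = 2 - (-2)·α = 20/7
Result: (3/7)/(s + 2) - ((3/7)s - 20/7)/(s² + 3)


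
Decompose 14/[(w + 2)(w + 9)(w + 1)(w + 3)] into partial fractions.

Using Heaviside cover-up: -2/(w + 2) - (1/24)/(w + 9) + (7/8)/(w + 1) + (7/6)/(w + 3)


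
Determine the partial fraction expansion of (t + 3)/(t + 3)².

(t + 3) = α(t + 3) + β. At t = -3: β = 1·(-3) + 3 = 0. Coeff of t: α = 1
Result: 1/(t + 3)


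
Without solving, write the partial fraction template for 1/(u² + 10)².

Repeated quadratic factor: (Au + B)/(u² + 10) + (Cu + D)/(u² + 10)²


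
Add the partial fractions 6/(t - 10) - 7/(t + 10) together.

Common denominator (t - 10)(t + 10). Numerator: 6(t + 10) - 7(t - 10) = (6t + 60) - (7t - 70) = -t + 130
Result: (-t + 130)/[(t - 10)(t + 10)]


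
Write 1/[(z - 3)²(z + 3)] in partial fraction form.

Cover-up at z=-3: R = 1/(-3 - 3)² = 1/36. Cover-up at z=3: Q = 1/(3 + 3) = 1/6. Comparing z² coeff: P = -R = -1/36
Result: (-1/36)/(z - 3) + (1/6)/(z - 3)² + (1/36)/(z + 3)


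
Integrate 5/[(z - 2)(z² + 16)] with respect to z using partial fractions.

Cover-up at z=2: P = 5/(2²+16) = 1/4. Coeff matching: Q = -1/4, R = -1/2. Decomposition: (1/4)/(z - 2) - ((1/4)z + 1/2)/(z² + 16). Integrate: linear → ln, quadratic → (1/2)ln + arctan: (1/4) ln|(z - 2)| - (1/8) ln(z² + 16) - (1/8) arctan(z/4) + C


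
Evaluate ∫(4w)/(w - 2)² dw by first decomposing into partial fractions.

Decompose: A = 4, B = 4·2 + 0 = 8, so (4w)/(w - 2)² = 4/(w - 2) + 8/(w - 2)². Integrate: ∫ A/(w - 2) dw = 4 ln|(w - 2)|; ∫ B/(w - 2)² dw = -8/(w - 2). Sum: 4 ln|(w - 2)| - 8/(w - 2) + C


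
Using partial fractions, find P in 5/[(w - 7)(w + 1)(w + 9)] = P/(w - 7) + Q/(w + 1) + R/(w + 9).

Cover-up at w = 7: P = 5/[(7 + 1)(7 + 9)] = 5/[(8)(16)] = 5/128


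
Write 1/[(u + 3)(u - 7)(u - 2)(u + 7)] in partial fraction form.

Using Heaviside cover-up: (1/200)/(u + 3) + (1/700)/(u - 7) - (1/225)/(u - 2) - (1/504)/(u + 7)


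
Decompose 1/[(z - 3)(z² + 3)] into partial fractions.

Cover-up at z = 3: α = 1/(3² + 3) = 1/12. Then β = -α = -1/12, γ = -α·(0 + 3) = -1/4
Result: (1/12)/(z - 3) - ((1/12)z + 1/4)/(z² + 3)


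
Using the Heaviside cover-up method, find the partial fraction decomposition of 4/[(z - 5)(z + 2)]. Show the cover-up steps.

Cover (z - 5): set z=5, get A = 4/(5 + 2) = 4/7. Cover (z + 2): set z=-2, get B = 4/(-2 - 5) = -4/7.
Result: (4/7)/(z - 5) - (4/7)/(z + 2)


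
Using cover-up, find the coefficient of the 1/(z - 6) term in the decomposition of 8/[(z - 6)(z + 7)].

Cover (z - 6), set z=6: 8/((z + 7) at z=6) = 8/(13) = 8/13


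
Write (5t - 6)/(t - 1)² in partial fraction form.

(5t - 6) = A(t - 1) + B. At t = 1: B = 5·1 - 6 = -1. Coeff of t: A = 5
Result: 5/(t - 1) - 1/(t - 1)²


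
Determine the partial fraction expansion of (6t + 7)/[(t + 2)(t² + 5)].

At t=-2: P = (6·(-2) + 7)/((-2)² + 5) = -5/9. Q = -P = 5/9, R = 6 - (-2)·P = 44/9
Result: (-5/9)/(t + 2) + ((5/9)t + 44/9)/(t² + 5)


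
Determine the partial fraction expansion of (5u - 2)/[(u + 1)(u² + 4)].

At u=-1: A = (5·(-1) - 2)/((-1)² + 4) = -7/5. B = -A = 7/5, C = 5 - (-1)·A = 18/5
Result: (-7/5)/(u + 1) + ((7/5)u + 18/5)/(u² + 4)


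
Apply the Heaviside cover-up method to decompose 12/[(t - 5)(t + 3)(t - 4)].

Cover (t - 5), t=5: A = 12/[(5 + 3)(5 - 4)] = 3/2. Cover (t + 3), t=-3: B = 12/[(-3 - 5)(-3 - 4)] = 3/14. Cover (t - 4), t=4: C = 12/[(4 - 5)(4 + 3)] = -12/7.
Result: (3/2)/(t - 5) + (3/14)/(t + 3) - (12/7)/(t - 4)


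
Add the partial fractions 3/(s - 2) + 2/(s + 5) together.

Common denominator (s - 2)(s + 5). Numerator: 3(s + 5) + 2(s - 2) = (3s + 15) + (2s - 4) = 5s + 11
Result: (5s + 11)/[(s - 2)(s + 5)]


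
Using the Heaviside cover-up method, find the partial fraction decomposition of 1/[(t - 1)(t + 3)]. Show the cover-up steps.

Cover (t - 1): set t=1, get P = 1/(1 + 3) = 1/4. Cover (t + 3): set t=-3, get Q = 1/(-3 - 1) = -1/4.
Result: (1/4)/(t - 1) - (1/4)/(t + 3)


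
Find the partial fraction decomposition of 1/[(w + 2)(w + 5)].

1/(w + 2)(w + 5) = A/(w + 2) + B/(w + 5). A = 1/(-2 + 5) = 1/3, B = 1/(-5 + 2) = -1/3
Result: (1/3)/(w + 2) - (1/3)/(w + 5)


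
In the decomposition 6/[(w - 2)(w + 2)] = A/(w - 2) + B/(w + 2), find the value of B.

Cover-up at w = -2: B = 6/(-2 - 2) = -6/4 = -3/2


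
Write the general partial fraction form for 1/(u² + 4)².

Repeated quadratic factor: (αu + β)/(u² + 4) + (γu + δ)/(u² + 4)²


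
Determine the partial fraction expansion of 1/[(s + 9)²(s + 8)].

Cover-up at s=-8: R = 1/(-8 + 9)² = 1. Cover-up at s=-9: Q = 1/(-9 + 8) = -1. Comparing s² coeff: P = -R = -1
Result: -1/(s + 9) - 1/(s + 9)² + 1/(s + 8)


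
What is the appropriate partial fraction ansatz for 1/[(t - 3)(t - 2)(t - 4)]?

Three distinct linear factors: A/(t - 3) + B/(t - 2) + C/(t - 4)


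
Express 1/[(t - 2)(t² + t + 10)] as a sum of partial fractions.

Cover-up at t = 2: α = 1/(2² + 1·2 + 10) = 1/16. Then β = -α = -1/16, γ = -α·(1 + 2) = -3/16
Result: (1/16)/(t - 2) - ((1/16)t + 3/16)/(t² + t + 10)


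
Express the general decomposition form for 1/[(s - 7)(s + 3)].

Distinct linear factors: α/(s - 7) + β/(s + 3)


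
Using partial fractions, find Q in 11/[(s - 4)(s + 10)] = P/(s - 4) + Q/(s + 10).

Cover-up at s = -10: Q = 11/(-10 - 4) = -11/14


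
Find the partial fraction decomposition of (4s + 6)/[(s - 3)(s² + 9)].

At s=3: P = (4·3 + 6)/(3² + 9) = 1. Q = -P = -1, R = 4 - 3·P = 1
Result: 1/(s - 3) - (s - 1)/(s² + 9)


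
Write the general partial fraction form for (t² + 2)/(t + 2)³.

Repeated linear factor (power 3): P/(t + 2) + Q/(t + 2)² + R/(t + 2)³


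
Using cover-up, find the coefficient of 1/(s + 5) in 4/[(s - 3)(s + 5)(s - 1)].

Cover (s + 5), set s=-5: 4/[(-5 - 3)(-5 - 1)] = 1/12


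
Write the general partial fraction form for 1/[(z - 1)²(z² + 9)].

Repeated linear + quadratic: α/(z - 1) + β/(z - 1)² + (γz + δ)/(z² + 9)


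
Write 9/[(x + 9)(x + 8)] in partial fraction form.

9/(x + 9)(x + 8) = α/(x + 9) + β/(x + 8). α = 9/(-9 + 8) = -9, β = 9/(-8 + 9) = 9
Result: -9/(x + 9) + 9/(x + 8)


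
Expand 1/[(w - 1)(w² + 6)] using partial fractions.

Cover-up at w = 1: A = 1/(1² + 6) = 1/7. Then B = -A = -1/7, C = -A·(0 + 1) = -1/7
Result: (1/7)/(w - 1) - ((1/7)w + 1/7)/(w² + 6)


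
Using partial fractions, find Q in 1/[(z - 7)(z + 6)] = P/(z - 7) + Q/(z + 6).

Cover-up at z = -6: Q = 1/(-6 - 7) = -1/13


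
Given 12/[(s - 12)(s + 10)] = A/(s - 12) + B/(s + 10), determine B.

Cover-up at s = -10: B = 12/(-10 - 12) = -12/22 = -6/11


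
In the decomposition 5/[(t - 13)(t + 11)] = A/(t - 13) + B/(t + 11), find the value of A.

Cover-up at t = 13: A = 5/(13 + 11) = 5/24


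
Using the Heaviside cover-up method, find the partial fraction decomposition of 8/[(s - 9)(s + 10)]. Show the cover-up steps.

Cover (s - 9): set s=9, get α = 8/(9 + 10) = 8/19. Cover (s + 10): set s=-10, get β = 8/(-10 - 9) = -8/19.
Result: (8/19)/(s - 9) - (8/19)/(s + 10)


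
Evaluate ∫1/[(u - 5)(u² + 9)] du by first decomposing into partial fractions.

Cover-up at u=5: A = 1/(5²+9) = 1/34. Coeff matching: B = -1/34, C = -5/34. Decomposition: (1/34)/(u - 5) - ((1/34)u + 5/34)/(u² + 9). Integrate: linear → ln, quadratic → (1/2)ln + arctan: (1/34) ln|(u - 5)| - (1/68) ln(u² + 9) - (5/102) arctan(u/3) + C


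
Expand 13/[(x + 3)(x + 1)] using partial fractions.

13/(x + 3)(x + 1) = A/(x + 3) + B/(x + 1). A = 13/(-3 + 1) = -13/2, B = 13/(-1 + 3) = 13/2
Result: (-13/2)/(x + 3) + (13/2)/(x + 1)


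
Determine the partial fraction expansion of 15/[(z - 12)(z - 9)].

15/(z - 12)(z - 9) = A/(z - 12) + B/(z - 9). A = 15/(12 - 9) = 5, B = 15/(9 - 12) = -5
Result: 5/(z - 12) - 5/(z - 9)


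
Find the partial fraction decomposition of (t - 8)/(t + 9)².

(t - 8) = α(t + 9) + β. At t = -9: β = 1·(-9) - 8 = -17. Coeff of t: α = 1
Result: 1/(t + 9) - 17/(t + 9)²


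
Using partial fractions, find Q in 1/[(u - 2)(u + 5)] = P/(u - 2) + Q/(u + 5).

Cover-up at u = -5: Q = 1/(-5 - 2) = -1/7


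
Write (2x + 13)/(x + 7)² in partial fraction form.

(2x + 13) = A(x + 7) + B. At x = -7: B = 2·(-7) + 13 = -1. Coeff of x: A = 2
Result: 2/(x + 7) - 1/(x + 7)²


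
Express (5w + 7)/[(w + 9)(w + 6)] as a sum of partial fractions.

At w=-9: P = (5·(-9) + 7)/(-9 + 6) = 38/3. At w=-6: Q = (5·(-6) + 7)/(-6 + 9) = -23/3
Result: (38/3)/(w + 9) - (23/3)/(w + 6)


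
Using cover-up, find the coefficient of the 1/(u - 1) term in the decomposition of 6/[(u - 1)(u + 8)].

Cover (u - 1), set u=1: 6/((u + 8) at u=1) = 6/(9) = 2/3


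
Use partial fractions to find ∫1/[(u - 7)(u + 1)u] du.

Cover-up: P = 1/56, Q = 1/8, R = -1/7. Decomposition: (1/56)/(u - 7) + (1/8)/(u + 1) - (1/7)/u. Integrate each term: (1/56) ln|(u - 7)| + (1/8) ln|(u + 1)| - (1/7) ln|u| + C


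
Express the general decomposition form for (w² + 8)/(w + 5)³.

Repeated linear factor (power 3): A/(w + 5) + B/(w + 5)² + C/(w + 5)³


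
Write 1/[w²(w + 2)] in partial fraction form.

Cover-up at w=-2: C = 1/(-2 - 0)² = 1/4. Cover-up at w=0: B = 1/(0 + 2) = 1/2. Comparing w² coeff: A = -C = -1/4
Result: (-1/4)/w + (1/2)/w² + (1/4)/(w + 2)


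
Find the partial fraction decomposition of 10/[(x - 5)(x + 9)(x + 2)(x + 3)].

Using Heaviside cover-up: (5/392)/(x - 5) - (5/294)/(x + 9) - (10/49)/(x + 2) + (5/24)/(x + 3)


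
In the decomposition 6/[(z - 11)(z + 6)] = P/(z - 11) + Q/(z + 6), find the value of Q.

Cover-up at z = -6: Q = 6/(-6 - 11) = -6/17


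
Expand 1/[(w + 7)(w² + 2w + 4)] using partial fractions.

Cover-up at w = -7: α = 1/((-7)² + 2·(-7) + 4) = 1/39. Then β = -α = -1/39, γ = -α·(2 - 7) = 5/39
Result: (1/39)/(w + 7) - ((1/39)w - 5/39)/(w² + 2w + 4)


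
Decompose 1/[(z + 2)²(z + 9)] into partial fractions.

Cover-up at z=-9: C = 1/(-9 + 2)² = 1/49. Cover-up at z=-2: B = 1/(-2 + 9) = 1/7. Comparing z² coeff: A = -C = -1/49
Result: (-1/49)/(z + 2) + (1/7)/(z + 2)² + (1/49)/(z + 9)


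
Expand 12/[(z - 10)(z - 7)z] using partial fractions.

Using cover-up method: α = 2/5, β = -4/7, γ = 6/35
Result: (2/5)/(z - 10) - (4/7)/(z - 7) + (6/35)/z


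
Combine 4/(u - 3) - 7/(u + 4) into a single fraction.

Common denominator (u - 3)(u + 4). Numerator: 4(u + 4) - 7(u - 3) = (4u + 16) - (7u - 21) = -3u + 37
Result: (-3u + 37)/[(u - 3)(u + 4)]


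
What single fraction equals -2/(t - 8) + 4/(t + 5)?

Common denominator (t - 8)(t + 5). Numerator: -2(t + 5) + 4(t - 8) = (-2t - 10) + (4t - 32) = 2t - 42
Result: (2t - 42)/[(t - 8)(t + 5)]


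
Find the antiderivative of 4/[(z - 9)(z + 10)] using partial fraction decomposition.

Decompose: 4/[(z - 9)(z + 10)] = (4/19)/(z - 9) - (4/19)/(z + 10). Integrate each term: (4/19) ln|(z - 9)| - (4/19) ln|(z + 10)| + C


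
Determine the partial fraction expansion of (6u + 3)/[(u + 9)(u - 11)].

At u=-9: α = (6·(-9) + 3)/(-9 - 11) = 51/20. At u=11: β = (6·11 + 3)/(11 + 9) = 69/20
Result: (51/20)/(u + 9) + (69/20)/(u - 11)


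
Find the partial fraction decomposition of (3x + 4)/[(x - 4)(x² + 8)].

At x=4: P = (3·4 + 4)/(4² + 8) = 2/3. Q = -P = -2/3, R = 3 - 4·P = 1/3
Result: (2/3)/(x - 4) - ((2/3)x - 1/3)/(x² + 8)


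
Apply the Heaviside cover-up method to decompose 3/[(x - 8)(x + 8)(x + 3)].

Cover (x - 8), x=8: α = 3/[(8 + 8)(8 + 3)] = 3/176. Cover (x + 8), x=-8: β = 3/[(-8 - 8)(-8 + 3)] = 3/80. Cover (x + 3), x=-3: γ = 3/[(-3 - 8)(-3 + 8)] = -3/55.
Result: (3/176)/(x - 8) + (3/80)/(x + 8) - (3/55)/(x + 3)


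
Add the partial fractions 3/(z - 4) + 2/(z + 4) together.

Common denominator (z - 4)(z + 4). Numerator: 3(z + 4) + 2(z - 4) = (3z + 12) + (2z - 8) = 5z + 4
Result: (5z + 4)/[(z - 4)(z + 4)]


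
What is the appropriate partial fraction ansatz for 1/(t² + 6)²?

Repeated quadratic factor: (Pt + Q)/(t² + 6) + (Rt + S)/(t² + 6)²


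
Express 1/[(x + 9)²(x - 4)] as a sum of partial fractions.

Cover-up at x=4: γ = 1/(4 + 9)² = 1/169. Cover-up at x=-9: β = 1/(-9 - 4) = -1/13. Comparing x² coeff: α = -γ = -1/169
Result: (-1/169)/(x + 9) - (1/13)/(x + 9)² + (1/169)/(x - 4)


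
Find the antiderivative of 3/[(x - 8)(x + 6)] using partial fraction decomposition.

Decompose: 3/[(x - 8)(x + 6)] = (3/14)/(x - 8) - (3/14)/(x + 6). Integrate each term: (3/14) ln|(x - 8)| - (3/14) ln|(x + 6)| + C


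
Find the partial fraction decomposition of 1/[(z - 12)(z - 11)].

1/(z - 12)(z - 11) = A/(z - 12) + B/(z - 11). A = 1/(12 - 11) = 1, B = 1/(11 - 12) = -1
Result: 1/(z - 12) - 1/(z - 11)


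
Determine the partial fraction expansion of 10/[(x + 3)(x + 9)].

10/(x + 3)(x + 9) = A/(x + 3) + B/(x + 9). A = 10/(-3 + 9) = 5/3, B = 10/(-9 + 3) = -5/3
Result: (5/3)/(x + 3) - (5/3)/(x + 9)


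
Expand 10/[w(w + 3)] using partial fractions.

10/w(w + 3) = A/w + B/(w + 3). A = 10/(0 + 3) = 10/3, B = 10/(-3 - 0) = -10/3
Result: (10/3)/w - (10/3)/(w + 3)


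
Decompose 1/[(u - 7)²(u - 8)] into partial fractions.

Cover-up at u=8: C = 1/(8 - 7)² = 1. Cover-up at u=7: B = 1/(7 - 8) = -1. Comparing u² coeff: A = -C = -1
Result: -1/(u - 7) - 1/(u - 7)² + 1/(u - 8)


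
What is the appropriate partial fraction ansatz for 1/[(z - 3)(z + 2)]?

Distinct linear factors: A/(z - 3) + B/(z + 2)


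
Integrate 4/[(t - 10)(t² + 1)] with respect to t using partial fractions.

Cover-up at t=10: P = 4/(10²+1) = 4/101. Coeff matching: Q = -4/101, R = -40/101. Decomposition: (4/101)/(t - 10) - ((4/101)t + 40/101)/(t² + 1). Integrate: linear → ln, quadratic → (1/2)ln + arctan: (4/101) ln|(t - 10)| - (2/101) ln(t² + 1) - (40/101) arctan(t) + C


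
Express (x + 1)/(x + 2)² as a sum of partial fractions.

(x + 1) = P(x + 2) + Q. At x = -2: Q = 1·(-2) + 1 = -1. Coeff of x: P = 1
Result: 1/(x + 2) - 1/(x + 2)²


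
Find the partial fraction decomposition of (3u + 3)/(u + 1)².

(3u + 3) = P(u + 1) + Q. At u = -1: Q = 3·(-1) + 3 = 0. Coeff of u: P = 3
Result: 3/(u + 1)


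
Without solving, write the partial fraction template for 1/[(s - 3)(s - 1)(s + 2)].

Three distinct linear factors: P/(s - 3) + Q/(s - 1) + R/(s + 2)


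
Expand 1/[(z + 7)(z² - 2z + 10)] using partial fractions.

Cover-up at z = -7: A = 1/((-7)² - 2·(-7) + 10) = 1/73. Then B = -A = -1/73, C = -A·(-2 - 7) = 9/73
Result: (1/73)/(z + 7) - ((1/73)z - 9/73)/(z² - 2z + 10)


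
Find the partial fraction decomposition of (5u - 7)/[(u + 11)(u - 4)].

At u=-11: A = (5·(-11) - 7)/(-11 - 4) = 62/15. At u=4: B = (5·4 - 7)/(4 + 11) = 13/15
Result: (62/15)/(u + 11) + (13/15)/(u - 4)


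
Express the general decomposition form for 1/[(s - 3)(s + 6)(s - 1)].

Three distinct linear factors: A/(s - 3) + B/(s + 6) + C/(s - 1)


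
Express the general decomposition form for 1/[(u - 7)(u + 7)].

Distinct linear factors: P/(u - 7) + Q/(u + 7)


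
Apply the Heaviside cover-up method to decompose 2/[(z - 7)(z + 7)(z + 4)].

Cover (z - 7), z=7: P = 2/[(7 + 7)(7 + 4)] = 1/77. Cover (z + 7), z=-7: Q = 2/[(-7 - 7)(-7 + 4)] = 1/21. Cover (z + 4), z=-4: R = 2/[(-4 - 7)(-4 + 7)] = -2/33.
Result: (1/77)/(z - 7) + (1/21)/(z + 7) - (2/33)/(z + 4)


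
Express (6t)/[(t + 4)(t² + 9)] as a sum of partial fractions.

At t=-4: A = (6·(-4) + 0)/((-4)² + 9) = -24/25. B = -A = 24/25, C = 6 - (-4)·A = 54/25
Result: (-24/25)/(t + 4) + ((24/25)t + 54/25)/(t² + 9)


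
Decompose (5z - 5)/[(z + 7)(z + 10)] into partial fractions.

At z=-7: A = (5·(-7) - 5)/(-7 + 10) = -40/3. At z=-10: B = (5·(-10) - 5)/(-10 + 7) = 55/3
Result: (-40/3)/(z + 7) + (55/3)/(z + 10)


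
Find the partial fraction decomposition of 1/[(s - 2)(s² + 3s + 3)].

Cover-up at s = 2: α = 1/(2² + 3·2 + 3) = 1/13. Then β = -α = -1/13, γ = -α·(3 + 2) = -5/13
Result: (1/13)/(s - 2) - ((1/13)s + 5/13)/(s² + 3s + 3)


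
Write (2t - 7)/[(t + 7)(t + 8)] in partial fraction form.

At t=-7: α = (2·(-7) - 7)/(-7 + 8) = -21. At t=-8: β = (2·(-8) - 7)/(-8 + 7) = 23
Result: -21/(t + 7) + 23/(t + 8)


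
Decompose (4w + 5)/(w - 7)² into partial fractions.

(4w + 5) = P(w - 7) + Q. At w = 7: Q = 4·7 + 5 = 33. Coeff of w: P = 4
Result: 4/(w - 7) + 33/(w - 7)²


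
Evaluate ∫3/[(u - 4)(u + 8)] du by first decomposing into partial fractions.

Decompose: 3/[(u - 4)(u + 8)] = (1/4)/(u - 4) - (1/4)/(u + 8). Integrate each term: (1/4) ln|(u - 4)| - (1/4) ln|(u + 8)| + C


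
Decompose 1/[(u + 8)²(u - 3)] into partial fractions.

Cover-up at u=3: R = 1/(3 + 8)² = 1/121. Cover-up at u=-8: Q = 1/(-8 - 3) = -1/11. Comparing u² coeff: P = -R = -1/121
Result: (-1/121)/(u + 8) - (1/11)/(u + 8)² + (1/121)/(u - 3)


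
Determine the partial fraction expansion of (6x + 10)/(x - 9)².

(6x + 10) = A(x - 9) + B. At x = 9: B = 6·9 + 10 = 64. Coeff of x: A = 6
Result: 6/(x - 9) + 64/(x - 9)²


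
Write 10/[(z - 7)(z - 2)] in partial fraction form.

10/(z - 7)(z - 2) = A/(z - 7) + B/(z - 2). A = 10/(7 - 2) = 2, B = 10/(2 - 7) = -2
Result: 2/(z - 7) - 2/(z - 2)


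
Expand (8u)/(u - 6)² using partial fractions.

(8u) = A(u - 6) + B. At u = 6: B = 8·6 + 0 = 48. Coeff of u: A = 8
Result: 8/(u - 6) + 48/(u - 6)²


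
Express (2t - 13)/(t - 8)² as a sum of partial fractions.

(2t - 13) = α(t - 8) + β. At t = 8: β = 2·8 - 13 = 3. Coeff of t: α = 2
Result: 2/(t - 8) + 3/(t - 8)²


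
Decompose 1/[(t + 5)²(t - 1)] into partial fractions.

Cover-up at t=1: C = 1/(1 + 5)² = 1/36. Cover-up at t=-5: B = 1/(-5 - 1) = -1/6. Comparing t² coeff: A = -C = -1/36
Result: (-1/36)/(t + 5) - (1/6)/(t + 5)² + (1/36)/(t - 1)


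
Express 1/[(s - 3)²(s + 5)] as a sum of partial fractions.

Cover-up at s=-5: C = 1/(-5 - 3)² = 1/64. Cover-up at s=3: B = 1/(3 + 5) = 1/8. Comparing s² coeff: A = -C = -1/64
Result: (-1/64)/(s - 3) + (1/8)/(s - 3)² + (1/64)/(s + 5)


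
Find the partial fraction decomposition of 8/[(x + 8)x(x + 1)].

Using cover-up method: α = 1/7, β = 1, γ = -8/7
Result: (1/7)/(x + 8) + 1/x - (8/7)/(x + 1)


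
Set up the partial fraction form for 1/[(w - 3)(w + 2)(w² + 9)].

Two linear + quadratic: P/(w - 3) + Q/(w + 2) + (Rw + S)/(w² + 9)


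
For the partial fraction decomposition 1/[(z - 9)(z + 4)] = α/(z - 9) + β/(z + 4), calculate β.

Cover-up at z = -4: β = 1/(-4 - 9) = -1/13


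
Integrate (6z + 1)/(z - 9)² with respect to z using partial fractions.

Decompose: α = 6, β = 6·9 + 1 = 55, so (6z + 1)/(z - 9)² = 6/(z - 9) + 55/(z - 9)². Integrate: ∫ α/(z - 9) dz = 6 ln|(z - 9)|; ∫ β/(z - 9)² dz = -55/(z - 9). Sum: 6 ln|(z - 9)| - 55/(z - 9) + C


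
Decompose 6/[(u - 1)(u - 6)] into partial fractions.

6/(u - 1)(u - 6) = A/(u - 1) + B/(u - 6). A = 6/(1 - 6) = -6/5, B = 6/(6 - 1) = 6/5
Result: (-6/5)/(u - 1) + (6/5)/(u - 6)


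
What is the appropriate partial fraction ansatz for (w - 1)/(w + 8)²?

Repeated linear factor: A/(w + 8) + B/(w + 8)²


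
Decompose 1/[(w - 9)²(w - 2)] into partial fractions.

Cover-up at w=2: γ = 1/(2 - 9)² = 1/49. Cover-up at w=9: β = 1/(9 - 2) = 1/7. Comparing w² coeff: α = -γ = -1/49
Result: (-1/49)/(w - 9) + (1/7)/(w - 9)² + (1/49)/(w - 2)


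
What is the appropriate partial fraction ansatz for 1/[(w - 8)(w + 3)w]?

Three distinct linear factors: A/(w - 8) + B/(w + 3) + C/w


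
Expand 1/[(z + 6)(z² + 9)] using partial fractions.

Cover-up at z = -6: P = 1/((-6)² + 9) = 1/45. Then Q = -P = -1/45, R = -P·(0 - 6) = 2/15
Result: (1/45)/(z + 6) - ((1/45)z - 2/15)/(z² + 9)


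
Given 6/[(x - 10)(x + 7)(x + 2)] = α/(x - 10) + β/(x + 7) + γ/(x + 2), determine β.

Cover-up at x = -7: β = 6/[(-7 - 10)(-7 + 2)] = 6/[(-17)(-5)] = 6/85


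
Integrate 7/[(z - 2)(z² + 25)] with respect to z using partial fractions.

Cover-up at z=2: A = 7/(2²+25) = 7/29. Coeff matching: B = -7/29, C = -14/29. Decomposition: (7/29)/(z - 2) - ((7/29)z + 14/29)/(z² + 25). Integrate: linear → ln, quadratic → (1/2)ln + arctan: (7/29) ln|(z - 2)| - (7/58) ln(z² + 25) - (14/145) arctan(z/5) + C


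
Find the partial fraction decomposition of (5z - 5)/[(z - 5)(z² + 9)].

At z=5: P = (5·5 - 5)/(5² + 9) = 10/17. Q = -P = -10/17, R = 5 - 5·P = 35/17
Result: (10/17)/(z - 5) - ((10/17)z - 35/17)/(z² + 9)


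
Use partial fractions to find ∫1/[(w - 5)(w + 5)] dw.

Decompose: 1/[(w - 5)(w + 5)] = (1/10)/(w - 5) - (1/10)/(w + 5). Integrate each term: (1/10) ln|(w - 5)| - (1/10) ln|(w + 5)| + C


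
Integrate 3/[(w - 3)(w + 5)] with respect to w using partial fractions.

Decompose: 3/[(w - 3)(w + 5)] = (3/8)/(w - 3) - (3/8)/(w + 5). Integrate each term: (3/8) ln|(w - 3)| - (3/8) ln|(w + 5)| + C


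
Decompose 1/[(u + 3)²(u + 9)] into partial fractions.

Cover-up at u=-9: C = 1/(-9 + 3)² = 1/36. Cover-up at u=-3: B = 1/(-3 + 9) = 1/6. Comparing u² coeff: A = -C = -1/36
Result: (-1/36)/(u + 3) + (1/6)/(u + 3)² + (1/36)/(u + 9)


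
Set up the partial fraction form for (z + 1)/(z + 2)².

Repeated linear factor: A/(z + 2) + B/(z + 2)²


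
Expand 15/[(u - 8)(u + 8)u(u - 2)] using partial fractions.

Using Heaviside cover-up: (5/256)/(u - 8) - (3/256)/(u + 8) + (15/128)/u - (1/8)/(u - 2)


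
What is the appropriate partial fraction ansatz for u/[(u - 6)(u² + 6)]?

Linear + irreducible quadratic: P/(u - 6) + (Qu + R)/(u² + 6)


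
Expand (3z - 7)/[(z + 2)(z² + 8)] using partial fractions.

At z=-2: A = (3·(-2) - 7)/((-2)² + 8) = -13/12. B = -A = 13/12, C = 3 - (-2)·A = 5/6
Result: (-13/12)/(z + 2) + ((13/12)z + 5/6)/(z² + 8)


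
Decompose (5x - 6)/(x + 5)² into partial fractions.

(5x - 6) = A(x + 5) + B. At x = -5: B = 5·(-5) - 6 = -31. Coeff of x: A = 5
Result: 5/(x + 5) - 31/(x + 5)²


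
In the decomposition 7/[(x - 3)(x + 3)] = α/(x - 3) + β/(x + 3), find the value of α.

Cover-up at x = 3: α = 7/(3 + 3) = 7/6


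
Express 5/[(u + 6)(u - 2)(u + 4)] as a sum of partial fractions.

Using cover-up method: A = 5/16, B = 5/48, C = -5/12
Result: (5/16)/(u + 6) + (5/48)/(u - 2) - (5/12)/(u + 4)


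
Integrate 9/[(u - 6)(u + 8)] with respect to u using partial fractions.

Decompose: 9/[(u - 6)(u + 8)] = (9/14)/(u - 6) - (9/14)/(u + 8). Integrate each term: (9/14) ln|(u - 6)| - (9/14) ln|(u + 8)| + C


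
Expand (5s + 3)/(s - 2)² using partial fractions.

(5s + 3) = A(s - 2) + B. At s = 2: B = 5·2 + 3 = 13. Coeff of s: A = 5
Result: 5/(s - 2) + 13/(s - 2)²


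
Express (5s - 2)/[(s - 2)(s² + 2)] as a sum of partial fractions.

At s=2: A = (5·2 - 2)/(2² + 2) = 4/3. B = -A = -4/3, C = 5 - 2·A = 7/3
Result: (4/3)/(s - 2) - ((4/3)s - 7/3)/(s² + 2)


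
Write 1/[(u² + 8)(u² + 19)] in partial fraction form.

Coefficient matching gives α = γ = 0, β = 1/(19-8) = 1/11, δ = -β = -1/11
Result: (1/11)/(u² + 8) - (1/11)/(u² + 19)


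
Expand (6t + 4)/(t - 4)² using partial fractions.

(6t + 4) = A(t - 4) + B. At t = 4: B = 6·4 + 4 = 28. Coeff of t: A = 6
Result: 6/(t - 4) + 28/(t - 4)²


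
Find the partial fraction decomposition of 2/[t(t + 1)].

2/t(t + 1) = P/t + Q/(t + 1). P = 2/(0 + 1) = 2, Q = 2/(-1 - 0) = -2
Result: 2/t - 2/(t + 1)


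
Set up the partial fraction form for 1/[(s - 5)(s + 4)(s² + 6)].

Two linear + quadratic: α/(s - 5) + β/(s + 4) + (γs + δ)/(s² + 6)


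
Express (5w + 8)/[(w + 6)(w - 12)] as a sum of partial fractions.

At w=-6: α = (5·(-6) + 8)/(-6 - 12) = 11/9. At w=12: β = (5·12 + 8)/(12 + 6) = 34/9
Result: (11/9)/(w + 6) + (34/9)/(w - 12)


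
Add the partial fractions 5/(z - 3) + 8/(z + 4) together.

Common denominator (z - 3)(z + 4). Numerator: 5(z + 4) + 8(z - 3) = (5z + 20) + (8z - 24) = 13z - 4
Result: (13z - 4)/[(z - 3)(z + 4)]


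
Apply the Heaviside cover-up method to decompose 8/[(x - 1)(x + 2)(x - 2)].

Cover (x - 1), x=1: α = 8/[(1 + 2)(1 - 2)] = -8/3. Cover (x + 2), x=-2: β = 8/[(-2 - 1)(-2 - 2)] = 2/3. Cover (x - 2), x=2: γ = 8/[(2 - 1)(2 + 2)] = 2.
Result: (-8/3)/(x - 1) + (2/3)/(x + 2) + 2/(x - 2)


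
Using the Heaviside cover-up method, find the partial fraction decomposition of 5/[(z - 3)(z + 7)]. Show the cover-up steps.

Cover (z - 3): set z=3, get α = 5/(3 + 7) = 1/2. Cover (z + 7): set z=-7, get β = 5/(-7 - 3) = -1/2.
Result: (1/2)/(z - 3) - (1/2)/(z + 7)


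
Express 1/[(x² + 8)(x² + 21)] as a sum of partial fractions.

Coefficient matching gives α = γ = 0, β = 1/(21-8) = 1/13, δ = -β = -1/13
Result: (1/13)/(x² + 8) - (1/13)/(x² + 21)


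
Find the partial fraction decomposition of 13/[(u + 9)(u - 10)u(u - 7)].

Using Heaviside cover-up: (-13/2736)/(u + 9) + (13/570)/(u - 10) + (13/630)/u - (13/336)/(u - 7)


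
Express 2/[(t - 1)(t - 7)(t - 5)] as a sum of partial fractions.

Using cover-up method: P = 1/12, Q = 1/6, R = -1/4
Result: (1/12)/(t - 1) + (1/6)/(t - 7) - (1/4)/(t - 5)


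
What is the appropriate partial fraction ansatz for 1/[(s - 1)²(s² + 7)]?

Repeated linear + quadratic: P/(s - 1) + Q/(s - 1)² + (Rs + S)/(s² + 7)


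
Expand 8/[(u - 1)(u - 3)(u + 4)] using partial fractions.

Using cover-up method: α = -4/5, β = 4/7, γ = 8/35
Result: (-4/5)/(u - 1) + (4/7)/(u - 3) + (8/35)/(u + 4)


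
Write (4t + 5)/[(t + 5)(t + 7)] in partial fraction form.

At t=-5: P = (4·(-5) + 5)/(-5 + 7) = -15/2. At t=-7: Q = (4·(-7) + 5)/(-7 + 5) = 23/2
Result: (-15/2)/(t + 5) + (23/2)/(t + 7)


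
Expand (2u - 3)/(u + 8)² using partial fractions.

(2u - 3) = α(u + 8) + β. At u = -8: β = 2·(-8) - 3 = -19. Coeff of u: α = 2
Result: 2/(u + 8) - 19/(u + 8)²


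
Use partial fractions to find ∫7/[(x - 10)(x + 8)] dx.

Decompose: 7/[(x - 10)(x + 8)] = (7/18)/(x - 10) - (7/18)/(x + 8). Integrate each term: (7/18) ln|(x - 10)| - (7/18) ln|(x + 8)| + C


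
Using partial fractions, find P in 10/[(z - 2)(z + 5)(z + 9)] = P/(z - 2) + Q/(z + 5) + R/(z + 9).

Cover-up at z = 2: P = 10/[(2 + 5)(2 + 9)] = 10/[(7)(11)] = 10/77


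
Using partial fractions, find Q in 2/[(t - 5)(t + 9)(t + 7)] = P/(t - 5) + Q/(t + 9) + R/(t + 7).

Cover-up at t = -9: Q = 2/[(-9 - 5)(-9 + 7)] = 2/[(-14)(-2)] = 2/28 = 1/14


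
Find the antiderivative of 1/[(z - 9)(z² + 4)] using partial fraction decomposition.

Cover-up at z=9: α = 1/(9²+4) = 1/85. Coeff matching: β = -1/85, γ = -9/85. Decomposition: (1/85)/(z - 9) - ((1/85)z + 9/85)/(z² + 4). Integrate: linear → ln, quadratic → (1/2)ln + arctan: (1/85) ln|(z - 9)| - (1/170) ln(z² + 4) - (9/170) arctan(z/2) + C


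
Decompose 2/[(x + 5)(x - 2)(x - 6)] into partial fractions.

Using cover-up method: P = 2/77, Q = -1/14, R = 1/22
Result: (2/77)/(x + 5) - (1/14)/(x - 2) + (1/22)/(x - 6)


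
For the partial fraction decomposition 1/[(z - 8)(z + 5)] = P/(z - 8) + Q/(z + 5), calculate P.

Cover-up at z = 8: P = 1/(8 + 5) = 1/13


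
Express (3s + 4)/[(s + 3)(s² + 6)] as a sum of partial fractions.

At s=-3: α = (3·(-3) + 4)/((-3)² + 6) = -1/3. β = -α = 1/3, γ = 3 - (-3)·α = 2
Result: (-1/3)/(s + 3) + ((1/3)s + 2)/(s² + 6)


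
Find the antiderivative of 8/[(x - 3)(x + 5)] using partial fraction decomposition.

Decompose: 8/[(x - 3)(x + 5)] = 1/(x - 3) - 1/(x + 5). Integrate each term: ln|(x - 3)| - ln|(x + 5)| + C


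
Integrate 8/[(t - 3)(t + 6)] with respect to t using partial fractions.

Decompose: 8/[(t - 3)(t + 6)] = (8/9)/(t - 3) - (8/9)/(t + 6). Integrate each term: (8/9) ln|(t - 3)| - (8/9) ln|(t + 6)| + C


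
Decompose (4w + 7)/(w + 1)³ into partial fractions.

(4w + 7) = A(w + 1)² + B(w + 1) + C. At w = -1: C = 4·(-1) + 7 = 3. Coefficients: A = 0, B = 4
Result: 4/(w + 1)² + 3/(w + 1)³


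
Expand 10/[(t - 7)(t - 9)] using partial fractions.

10/(t - 7)(t - 9) = A/(t - 7) + B/(t - 9). A = 10/(7 - 9) = -5, B = 10/(9 - 7) = 5
Result: -5/(t - 7) + 5/(t - 9)


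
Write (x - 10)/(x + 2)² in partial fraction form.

(x - 10) = α(x + 2) + β. At x = -2: β = 1·(-2) - 10 = -12. Coeff of x: α = 1
Result: 1/(x + 2) - 12/(x + 2)²


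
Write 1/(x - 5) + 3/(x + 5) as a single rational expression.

Common denominator (x - 5)(x + 5). Numerator: 1(x + 5) + 3(x - 5) = (x + 5) + (3x - 15) = 4x - 10
Result: (4x - 10)/[(x - 5)(x + 5)]


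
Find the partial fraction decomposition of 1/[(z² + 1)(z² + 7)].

Coefficient matching gives P = R = 0, Q = 1/(7-1) = 1/6, S = -Q = -1/6
Result: (1/6)/(z² + 1) - (1/6)/(z² + 7)


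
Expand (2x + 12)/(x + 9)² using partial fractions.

(2x + 12) = α(x + 9) + β. At x = -9: β = 2·(-9) + 12 = -6. Coeff of x: α = 2
Result: 2/(x + 9) - 6/(x + 9)²


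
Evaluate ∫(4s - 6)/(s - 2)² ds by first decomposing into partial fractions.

Decompose: P = 4, Q = 4·2 - 6 = 2, so (4s - 6)/(s - 2)² = 4/(s - 2) + 2/(s - 2)². Integrate: ∫ P/(s - 2) ds = 4 ln|(s - 2)|; ∫ Q/(s - 2)² ds = -2/(s - 2). Sum: 4 ln|(s - 2)| - 2/(s - 2) + C


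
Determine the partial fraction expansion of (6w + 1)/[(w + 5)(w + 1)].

At w=-5: P = (6·(-5) + 1)/(-5 + 1) = 29/4. At w=-1: Q = (6·(-1) + 1)/(-1 + 5) = -5/4
Result: (29/4)/(w + 5) - (5/4)/(w + 1)


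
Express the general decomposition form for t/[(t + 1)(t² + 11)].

Linear + irreducible quadratic: P/(t + 1) + (Qt + R)/(t² + 11)


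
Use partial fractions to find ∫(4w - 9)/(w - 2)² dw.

Decompose: P = 4, Q = 4·2 - 9 = -1, so (4w - 9)/(w - 2)² = 4/(w - 2) - 1/(w - 2)². Integrate: ∫ P/(w - 2) dw = 4 ln|(w - 2)|; ∫ Q/(w - 2)² dw = 1/(w - 2). Sum: 4 ln|(w - 2)| + 1/(w - 2) + C


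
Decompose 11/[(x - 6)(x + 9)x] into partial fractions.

Using cover-up method: A = 11/90, B = 11/135, C = -11/54
Result: (11/90)/(x - 6) + (11/135)/(x + 9) - (11/54)/x


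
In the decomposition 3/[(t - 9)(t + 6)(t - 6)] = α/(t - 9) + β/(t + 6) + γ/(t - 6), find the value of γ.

Cover-up at t = 6: γ = 3/[(6 - 9)(6 + 6)] = 3/[(-3)(12)] = -3/36 = -1/12


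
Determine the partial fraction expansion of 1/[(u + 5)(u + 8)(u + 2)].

Using cover-up method: A = -1/9, B = 1/18, C = 1/18
Result: (-1/9)/(u + 5) + (1/18)/(u + 8) + (1/18)/(u + 2)


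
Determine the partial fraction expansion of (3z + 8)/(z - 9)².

(3z + 8) = α(z - 9) + β. At z = 9: β = 3·9 + 8 = 35. Coeff of z: α = 3
Result: 3/(z - 9) + 35/(z - 9)²


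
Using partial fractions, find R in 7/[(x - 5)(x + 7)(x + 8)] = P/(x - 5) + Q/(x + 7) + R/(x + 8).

Cover-up at x = -8: R = 7/[(-8 - 5)(-8 + 7)] = 7/[(-13)(-1)] = 7/13


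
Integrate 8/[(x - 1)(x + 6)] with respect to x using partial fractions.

Decompose: 8/[(x - 1)(x + 6)] = (8/7)/(x - 1) - (8/7)/(x + 6). Integrate each term: (8/7) ln|(x - 1)| - (8/7) ln|(x + 6)| + C


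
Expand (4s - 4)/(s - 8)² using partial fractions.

(4s - 4) = P(s - 8) + Q. At s = 8: Q = 4·8 - 4 = 28. Coeff of s: P = 4
Result: 4/(s - 8) + 28/(s - 8)²


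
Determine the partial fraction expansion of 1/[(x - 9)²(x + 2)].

Cover-up at x=-2: C = 1/(-2 - 9)² = 1/121. Cover-up at x=9: B = 1/(9 + 2) = 1/11. Comparing x² coeff: A = -C = -1/121
Result: (-1/121)/(x - 9) + (1/11)/(x - 9)² + (1/121)/(x + 2)


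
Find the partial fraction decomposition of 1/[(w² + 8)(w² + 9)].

Coefficient matching gives α = γ = 0, β = 1/(9-8) = 1, δ = -β = -1
Result: 1/(w² + 8) - 1/(w² + 9)


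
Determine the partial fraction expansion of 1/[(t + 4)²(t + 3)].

Cover-up at t=-3: R = 1/(-3 + 4)² = 1. Cover-up at t=-4: Q = 1/(-4 + 3) = -1. Comparing t² coeff: P = -R = -1
Result: -1/(t + 4) - 1/(t + 4)² + 1/(t + 3)


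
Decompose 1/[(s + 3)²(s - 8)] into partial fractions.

Cover-up at s=8: C = 1/(8 + 3)² = 1/121. Cover-up at s=-3: B = 1/(-3 - 8) = -1/11. Comparing s² coeff: A = -C = -1/121
Result: (-1/121)/(s + 3) - (1/11)/(s + 3)² + (1/121)/(s - 8)


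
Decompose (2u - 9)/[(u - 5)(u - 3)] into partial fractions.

At u=5: A = (2·5 - 9)/(5 - 3) = 1/2. At u=3: B = (2·3 - 9)/(3 - 5) = 3/2
Result: (1/2)/(u - 5) + (3/2)/(u - 3)


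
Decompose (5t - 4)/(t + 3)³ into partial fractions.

(5t - 4) = A(t + 3)² + B(t + 3) + C. At t = -3: C = 5·(-3) - 4 = -19. Coefficients: A = 0, B = 5
Result: 5/(t + 3)² - 19/(t + 3)³


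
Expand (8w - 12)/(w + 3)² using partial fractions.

(8w - 12) = A(w + 3) + B. At w = -3: B = 8·(-3) - 12 = -36. Coeff of w: A = 8
Result: 8/(w + 3) - 36/(w + 3)²


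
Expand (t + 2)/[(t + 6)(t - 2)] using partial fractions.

At t=-6: A = (1·(-6) + 2)/(-6 - 2) = 1/2. At t=2: B = (1·2 + 2)/(2 + 6) = 1/2
Result: (1/2)/(t + 6) + (1/2)/(t - 2)


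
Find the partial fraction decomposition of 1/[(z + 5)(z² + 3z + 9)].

Cover-up at z = -5: A = 1/((-5)² + 3·(-5) + 9) = 1/19. Then B = -A = -1/19, C = -A·(3 - 5) = 2/19
Result: (1/19)/(z + 5) - ((1/19)z - 2/19)/(z² + 3z + 9)


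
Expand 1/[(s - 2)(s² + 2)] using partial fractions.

Cover-up at s = 2: A = 1/(2² + 2) = 1/6. Then B = -A = -1/6, C = -A·(0 + 2) = -1/3
Result: (1/6)/(s - 2) - ((1/6)s + 1/3)/(s² + 2)


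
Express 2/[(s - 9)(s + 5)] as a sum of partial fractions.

2/(s - 9)(s + 5) = A/(s - 9) + B/(s + 5). A = 2/(9 + 5) = 1/7, B = 2/(-5 - 9) = -1/7
Result: (1/7)/(s - 9) - (1/7)/(s + 5)


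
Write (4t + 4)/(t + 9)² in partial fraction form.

(4t + 4) = α(t + 9) + β. At t = -9: β = 4·(-9) + 4 = -32. Coeff of t: α = 4
Result: 4/(t + 9) - 32/(t + 9)²


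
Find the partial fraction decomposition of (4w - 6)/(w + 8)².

(4w - 6) = A(w + 8) + B. At w = -8: B = 4·(-8) - 6 = -38. Coeff of w: A = 4
Result: 4/(w + 8) - 38/(w + 8)²
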